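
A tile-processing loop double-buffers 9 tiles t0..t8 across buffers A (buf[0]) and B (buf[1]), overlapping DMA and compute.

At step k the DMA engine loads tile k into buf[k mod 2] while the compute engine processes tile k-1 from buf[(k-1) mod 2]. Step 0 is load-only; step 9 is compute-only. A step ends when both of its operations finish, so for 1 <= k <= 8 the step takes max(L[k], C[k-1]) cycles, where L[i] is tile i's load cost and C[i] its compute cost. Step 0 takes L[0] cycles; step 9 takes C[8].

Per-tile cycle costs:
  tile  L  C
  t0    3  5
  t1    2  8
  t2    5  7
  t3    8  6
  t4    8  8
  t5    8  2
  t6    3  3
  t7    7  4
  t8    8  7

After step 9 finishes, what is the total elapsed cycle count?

end_cycle[9] = 65

k=0 load=t0/3c comp=- wait=3 total=3
k=1 load=t1/2c comp=t0/5c wait=5 total=8
k=2 load=t2/5c comp=t1/8c wait=8 total=16
k=3 load=t3/8c comp=t2/7c wait=8 total=24
k=4 load=t4/8c comp=t3/6c wait=8 total=32
k=5 load=t5/8c comp=t4/8c wait=8 total=40
k=6 load=t6/3c comp=t5/2c wait=3 total=43
k=7 load=t7/7c comp=t6/3c wait=7 total=50
k=8 load=t8/8c comp=t7/4c wait=8 total=58
k=9 load=- comp=t8/7c wait=7 total=65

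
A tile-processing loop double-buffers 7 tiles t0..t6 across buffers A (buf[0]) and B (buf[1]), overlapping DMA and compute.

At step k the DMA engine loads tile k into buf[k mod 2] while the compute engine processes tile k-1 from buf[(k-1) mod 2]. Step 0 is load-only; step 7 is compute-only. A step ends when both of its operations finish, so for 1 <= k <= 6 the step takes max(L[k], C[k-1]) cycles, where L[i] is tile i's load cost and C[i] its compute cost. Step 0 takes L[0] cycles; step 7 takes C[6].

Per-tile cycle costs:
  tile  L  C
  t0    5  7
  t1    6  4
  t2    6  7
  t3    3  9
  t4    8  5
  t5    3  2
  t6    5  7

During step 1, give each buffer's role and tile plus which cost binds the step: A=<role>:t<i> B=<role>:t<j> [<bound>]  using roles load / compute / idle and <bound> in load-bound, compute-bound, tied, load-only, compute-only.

  0. 5=5c; end=5; A:t0 B:-
  1. max(6,7)=7c; end=12; A:t0 B:t1
  2. max(6,4)=6c; end=18; A:t2 B:t1
  3. max(3,7)=7c; end=25; A:t2 B:t3
  4. max(8,9)=9c; end=34; A:t4 B:t3
  5. max(3,5)=5c; end=39; A:t4 B:t5
  6. max(5,2)=5c; end=44; A:t6 B:t5
  7. 7=7c; end=51; A:t6 B:t5

step 1: A=compute:t0 B=load:t1 [compute-bound]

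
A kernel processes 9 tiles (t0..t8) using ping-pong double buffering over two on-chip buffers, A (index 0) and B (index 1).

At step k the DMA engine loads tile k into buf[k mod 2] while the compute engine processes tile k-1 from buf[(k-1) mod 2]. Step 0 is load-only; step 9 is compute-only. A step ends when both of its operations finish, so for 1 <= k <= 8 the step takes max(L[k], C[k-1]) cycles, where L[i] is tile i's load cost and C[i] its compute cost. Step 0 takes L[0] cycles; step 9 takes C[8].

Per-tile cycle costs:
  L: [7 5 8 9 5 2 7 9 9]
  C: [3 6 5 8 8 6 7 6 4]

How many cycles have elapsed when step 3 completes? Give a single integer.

end_cycle[3] = 29

  0. 7=7c; end=7; A:t0 B:-
  1. max(5,3)=5c; end=12; A:t0 B:t1
  2. max(8,6)=8c; end=20; A:t2 B:t1
  3. max(9,5)=9c; end=29; A:t2 B:t3
  4. max(5,8)=8c; end=37; A:t4 B:t3
  5. max(2,8)=8c; end=45; A:t4 B:t5
  6. max(7,6)=7c; end=52; A:t6 B:t5
  7. max(9,7)=9c; end=61; A:t6 B:t7
  8. max(9,6)=9c; end=70; A:t8 B:t7
  9. 4=4c; end=74; A:t8 B:t7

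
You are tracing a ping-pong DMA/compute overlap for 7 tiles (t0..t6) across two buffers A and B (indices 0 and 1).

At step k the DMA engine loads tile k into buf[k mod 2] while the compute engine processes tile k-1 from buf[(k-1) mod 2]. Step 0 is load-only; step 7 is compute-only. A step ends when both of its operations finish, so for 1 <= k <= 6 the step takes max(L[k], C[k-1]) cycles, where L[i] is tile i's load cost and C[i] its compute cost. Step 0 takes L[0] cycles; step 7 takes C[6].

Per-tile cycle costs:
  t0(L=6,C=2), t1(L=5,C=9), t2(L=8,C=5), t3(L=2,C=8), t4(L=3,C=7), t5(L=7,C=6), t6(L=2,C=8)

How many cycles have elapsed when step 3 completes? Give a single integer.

end_cycle[3] = 25

[0] DMA t0→A (6c) ∥ CU idle ⇒ 6c, clock 6
[1] DMA t1→B (5c) ∥ CU A:t0 (2c) ⇒ 5c, clock 11
[2] DMA t2→A (8c) ∥ CU B:t1 (9c) ⇒ 9c, clock 20
[3] DMA t3→B (2c) ∥ CU A:t2 (5c) ⇒ 5c, clock 25
[4] DMA t4→A (3c) ∥ CU B:t3 (8c) ⇒ 8c, clock 33
[5] DMA t5→B (7c) ∥ CU A:t4 (7c) ⇒ 7c, clock 40
[6] DMA t6→A (2c) ∥ CU B:t5 (6c) ⇒ 6c, clock 46
[7] DMA idle ∥ CU A:t6 (8c) ⇒ 8c, clock 54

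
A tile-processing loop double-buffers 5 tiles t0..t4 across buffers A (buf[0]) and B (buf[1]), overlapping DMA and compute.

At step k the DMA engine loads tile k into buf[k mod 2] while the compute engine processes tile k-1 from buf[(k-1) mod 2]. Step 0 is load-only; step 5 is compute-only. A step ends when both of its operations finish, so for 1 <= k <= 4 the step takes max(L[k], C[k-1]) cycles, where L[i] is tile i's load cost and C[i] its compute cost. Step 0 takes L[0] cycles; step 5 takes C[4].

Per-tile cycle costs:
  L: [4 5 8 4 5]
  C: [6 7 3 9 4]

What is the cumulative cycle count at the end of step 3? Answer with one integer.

step 0: L[0]=4 → dur=4, Σ=4 | A=load:t0 B=idle [load-only]
step 1: L[1]=5 C[0]=6 → dur=6, Σ=10 | A=compute:t0 B=load:t1 [compute-bound]
step 2: L[2]=8 C[1]=7 → dur=8, Σ=18 | A=load:t2 B=compute:t1 [load-bound]
step 3: L[3]=4 C[2]=3 → dur=4, Σ=22 | A=compute:t2 B=load:t3 [load-bound]
step 4: L[4]=5 C[3]=9 → dur=9, Σ=31 | A=load:t4 B=compute:t3 [compute-bound]
step 5: C[4]=4 → dur=4, Σ=35 | A=compute:t4 B=idle [compute-only]

end_cycle[3] = 22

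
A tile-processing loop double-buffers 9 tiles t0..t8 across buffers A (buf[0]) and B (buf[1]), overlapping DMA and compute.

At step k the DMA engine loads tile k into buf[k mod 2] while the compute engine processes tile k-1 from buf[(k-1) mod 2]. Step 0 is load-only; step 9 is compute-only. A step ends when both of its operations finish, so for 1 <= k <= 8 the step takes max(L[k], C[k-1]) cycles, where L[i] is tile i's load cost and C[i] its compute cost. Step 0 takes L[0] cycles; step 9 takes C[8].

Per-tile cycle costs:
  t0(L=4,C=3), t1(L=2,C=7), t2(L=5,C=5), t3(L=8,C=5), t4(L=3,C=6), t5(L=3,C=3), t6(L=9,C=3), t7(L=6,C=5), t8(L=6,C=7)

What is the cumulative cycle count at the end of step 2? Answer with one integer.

  0. 4=4c; end=4; A:t0 B:-
  1. max(2,3)=3c; end=7; A:t0 B:t1
  2. max(5,7)=7c; end=14; A:t2 B:t1
  3. max(8,5)=8c; end=22; A:t2 B:t3
  4. max(3,5)=5c; end=27; A:t4 B:t3
  5. max(3,6)=6c; end=33; A:t4 B:t5
  6. max(9,3)=9c; end=42; A:t6 B:t5
  7. max(6,3)=6c; end=48; A:t6 B:t7
  8. max(6,5)=6c; end=54; A:t8 B:t7
  9. 7=7c; end=61; A:t8 B:t7

end_cycle[2] = 14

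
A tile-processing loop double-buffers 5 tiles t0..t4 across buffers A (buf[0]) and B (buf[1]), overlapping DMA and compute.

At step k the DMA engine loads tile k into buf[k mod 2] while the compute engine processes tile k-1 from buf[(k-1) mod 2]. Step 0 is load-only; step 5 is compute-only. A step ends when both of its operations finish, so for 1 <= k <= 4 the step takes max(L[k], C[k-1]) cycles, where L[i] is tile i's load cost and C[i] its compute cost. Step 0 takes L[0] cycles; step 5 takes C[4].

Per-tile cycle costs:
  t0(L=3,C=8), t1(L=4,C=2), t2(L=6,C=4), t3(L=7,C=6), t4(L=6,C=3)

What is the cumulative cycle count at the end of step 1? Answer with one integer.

end_cycle[1] = 11

  0. 3=3c; end=3; A:t0 B:-
  1. max(4,8)=8c; end=11; A:t0 B:t1
  2. max(6,2)=6c; end=17; A:t2 B:t1
  3. max(7,4)=7c; end=24; A:t2 B:t3
  4. max(6,6)=6c; end=30; A:t4 B:t3
  5. 3=3c; end=33; A:t4 B:t3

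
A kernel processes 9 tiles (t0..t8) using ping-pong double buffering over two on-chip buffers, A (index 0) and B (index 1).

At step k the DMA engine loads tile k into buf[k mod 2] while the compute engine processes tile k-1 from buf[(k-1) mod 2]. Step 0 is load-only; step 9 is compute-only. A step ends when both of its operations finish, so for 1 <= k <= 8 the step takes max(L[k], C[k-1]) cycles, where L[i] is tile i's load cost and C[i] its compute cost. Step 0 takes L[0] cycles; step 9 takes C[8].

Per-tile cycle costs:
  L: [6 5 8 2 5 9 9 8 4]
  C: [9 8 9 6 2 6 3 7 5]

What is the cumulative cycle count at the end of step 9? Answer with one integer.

end_cycle[9] = 76

k=0 load=t0/6c comp=- wait=6 total=6
k=1 load=t1/5c comp=t0/9c wait=9 total=15
k=2 load=t2/8c comp=t1/8c wait=8 total=23
k=3 load=t3/2c comp=t2/9c wait=9 total=32
k=4 load=t4/5c comp=t3/6c wait=6 total=38
k=5 load=t5/9c comp=t4/2c wait=9 total=47
k=6 load=t6/9c comp=t5/6c wait=9 total=56
k=7 load=t7/8c comp=t6/3c wait=8 total=64
k=8 load=t8/4c comp=t7/7c wait=7 total=71
k=9 load=- comp=t8/5c wait=5 total=76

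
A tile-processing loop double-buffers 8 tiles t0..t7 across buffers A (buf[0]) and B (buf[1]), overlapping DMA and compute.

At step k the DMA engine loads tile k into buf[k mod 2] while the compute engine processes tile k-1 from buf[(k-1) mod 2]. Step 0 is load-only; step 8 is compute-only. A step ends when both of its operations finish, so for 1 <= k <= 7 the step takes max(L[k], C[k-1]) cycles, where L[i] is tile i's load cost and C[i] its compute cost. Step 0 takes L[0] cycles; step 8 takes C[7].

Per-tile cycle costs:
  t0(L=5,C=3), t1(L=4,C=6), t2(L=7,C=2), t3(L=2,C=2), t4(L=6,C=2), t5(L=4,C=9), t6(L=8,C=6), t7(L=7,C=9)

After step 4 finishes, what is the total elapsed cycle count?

end_cycle[4] = 24

step 0: L[0]=5 → dur=5, Σ=5 | A=load:t0 B=idle [load-only]
step 1: L[1]=4 C[0]=3 → dur=4, Σ=9 | A=compute:t0 B=load:t1 [load-bound]
step 2: L[2]=7 C[1]=6 → dur=7, Σ=16 | A=load:t2 B=compute:t1 [load-bound]
step 3: L[3]=2 C[2]=2 → dur=2, Σ=18 | A=compute:t2 B=load:t3 [tied]
step 4: L[4]=6 C[3]=2 → dur=6, Σ=24 | A=load:t4 B=compute:t3 [load-bound]
step 5: L[5]=4 C[4]=2 → dur=4, Σ=28 | A=compute:t4 B=load:t5 [load-bound]
step 6: L[6]=8 C[5]=9 → dur=9, Σ=37 | A=load:t6 B=compute:t5 [compute-bound]
step 7: L[7]=7 C[6]=6 → dur=7, Σ=44 | A=compute:t6 B=load:t7 [load-bound]
step 8: C[7]=9 → dur=9, Σ=53 | A=idle B=compute:t7 [compute-only]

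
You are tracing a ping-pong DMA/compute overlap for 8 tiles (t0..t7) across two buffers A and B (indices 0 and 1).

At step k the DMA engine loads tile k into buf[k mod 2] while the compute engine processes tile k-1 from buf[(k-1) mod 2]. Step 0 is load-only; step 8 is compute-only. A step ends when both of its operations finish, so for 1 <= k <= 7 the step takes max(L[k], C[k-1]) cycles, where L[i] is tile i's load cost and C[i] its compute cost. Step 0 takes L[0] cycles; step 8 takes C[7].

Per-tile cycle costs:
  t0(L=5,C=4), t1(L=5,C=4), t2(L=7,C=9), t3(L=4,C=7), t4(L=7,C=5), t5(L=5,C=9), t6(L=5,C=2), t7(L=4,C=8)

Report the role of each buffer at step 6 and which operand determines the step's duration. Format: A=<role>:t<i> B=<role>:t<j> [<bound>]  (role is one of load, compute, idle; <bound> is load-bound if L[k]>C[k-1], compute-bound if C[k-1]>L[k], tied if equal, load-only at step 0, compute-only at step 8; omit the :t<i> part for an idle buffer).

  0. 5=5c; end=5; A:t0 B:-
  1. max(5,4)=5c; end=10; A:t0 B:t1
  2. max(7,4)=7c; end=17; A:t2 B:t1
  3. max(4,9)=9c; end=26; A:t2 B:t3
  4. max(7,7)=7c; end=33; A:t4 B:t3
  5. max(5,5)=5c; end=38; A:t4 B:t5
  6. max(5,9)=9c; end=47; A:t6 B:t5
  7. max(4,2)=4c; end=51; A:t6 B:t7
  8. 8=8c; end=59; A:t6 B:t7

step 6: A=load:t6 B=compute:t5 [compute-bound]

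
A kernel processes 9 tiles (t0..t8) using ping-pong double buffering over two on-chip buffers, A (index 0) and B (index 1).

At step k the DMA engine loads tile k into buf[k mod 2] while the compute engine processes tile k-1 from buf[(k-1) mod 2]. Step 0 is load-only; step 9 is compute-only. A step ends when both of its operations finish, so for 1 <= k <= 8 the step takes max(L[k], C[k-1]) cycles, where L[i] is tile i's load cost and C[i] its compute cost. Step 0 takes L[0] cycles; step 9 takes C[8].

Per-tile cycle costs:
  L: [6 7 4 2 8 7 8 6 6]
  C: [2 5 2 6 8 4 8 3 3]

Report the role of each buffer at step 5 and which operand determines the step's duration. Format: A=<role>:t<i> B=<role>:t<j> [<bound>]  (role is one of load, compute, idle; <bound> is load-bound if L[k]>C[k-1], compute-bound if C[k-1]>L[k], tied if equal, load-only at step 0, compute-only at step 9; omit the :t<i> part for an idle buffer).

step 5: A=compute:t4 B=load:t5 [compute-bound]

step 0: L[0]=6 → dur=6, Σ=6 | A=load:t0 B=idle [load-only]
step 1: L[1]=7 C[0]=2 → dur=7, Σ=13 | A=compute:t0 B=load:t1 [load-bound]
step 2: L[2]=4 C[1]=5 → dur=5, Σ=18 | A=load:t2 B=compute:t1 [compute-bound]
step 3: L[3]=2 C[2]=2 → dur=2, Σ=20 | A=compute:t2 B=load:t3 [tied]
step 4: L[4]=8 C[3]=6 → dur=8, Σ=28 | A=load:t4 B=compute:t3 [load-bound]
step 5: L[5]=7 C[4]=8 → dur=8, Σ=36 | A=compute:t4 B=load:t5 [compute-bound]
step 6: L[6]=8 C[5]=4 → dur=8, Σ=44 | A=load:t6 B=compute:t5 [load-bound]
step 7: L[7]=6 C[6]=8 → dur=8, Σ=52 | A=compute:t6 B=load:t7 [compute-bound]
step 8: L[8]=6 C[7]=3 → dur=6, Σ=58 | A=load:t8 B=compute:t7 [load-bound]
step 9: C[8]=3 → dur=3, Σ=61 | A=compute:t8 B=idle [compute-only]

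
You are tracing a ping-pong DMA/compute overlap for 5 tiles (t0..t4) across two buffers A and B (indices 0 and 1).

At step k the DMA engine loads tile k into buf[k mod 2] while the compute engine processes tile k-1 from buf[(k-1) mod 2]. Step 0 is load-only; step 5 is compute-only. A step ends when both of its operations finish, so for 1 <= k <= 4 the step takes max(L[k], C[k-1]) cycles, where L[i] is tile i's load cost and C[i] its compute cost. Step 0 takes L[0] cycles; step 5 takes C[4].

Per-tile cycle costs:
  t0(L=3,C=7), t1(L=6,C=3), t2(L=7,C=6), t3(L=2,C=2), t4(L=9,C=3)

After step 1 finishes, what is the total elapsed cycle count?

  0. 3=3c; end=3; A:t0 B:-
  1. max(6,7)=7c; end=10; A:t0 B:t1
  2. max(7,3)=7c; end=17; A:t2 B:t1
  3. max(2,6)=6c; end=23; A:t2 B:t3
  4. max(9,2)=9c; end=32; A:t4 B:t3
  5. 3=3c; end=35; A:t4 B:t3

end_cycle[1] = 10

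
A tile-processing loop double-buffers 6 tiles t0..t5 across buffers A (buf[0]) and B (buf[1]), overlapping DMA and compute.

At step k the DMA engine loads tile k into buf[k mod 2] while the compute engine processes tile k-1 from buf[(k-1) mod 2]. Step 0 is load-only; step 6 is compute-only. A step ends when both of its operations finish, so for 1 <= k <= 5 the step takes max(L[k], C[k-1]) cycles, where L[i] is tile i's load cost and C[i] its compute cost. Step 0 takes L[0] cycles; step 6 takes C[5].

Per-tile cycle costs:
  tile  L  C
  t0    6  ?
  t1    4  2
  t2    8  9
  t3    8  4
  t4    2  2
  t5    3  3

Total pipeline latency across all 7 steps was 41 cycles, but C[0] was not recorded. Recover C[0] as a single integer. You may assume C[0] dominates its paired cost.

step 0: dur = L[0]=6 = 6
step 1: dur = max(L[1]=4, C[0]=?) = C[0]  (unknown; binding)
step 2: dur = max(L[2]=8, C[1]=2) = 8
step 3: dur = max(L[3]=8, C[2]=9) = 9
step 4: dur = max(L[4]=2, C[3]=4) = 4
step 5: dur = max(L[5]=3, C[4]=2) = 3
step 6: dur = C[5]=3 = 3
sum of known step durations = 33
dur[1] = total - known = 41 - 33 = 8
C[0] is the binding max in step 1, so C[0] = dur[1] = 8

C[0] = 8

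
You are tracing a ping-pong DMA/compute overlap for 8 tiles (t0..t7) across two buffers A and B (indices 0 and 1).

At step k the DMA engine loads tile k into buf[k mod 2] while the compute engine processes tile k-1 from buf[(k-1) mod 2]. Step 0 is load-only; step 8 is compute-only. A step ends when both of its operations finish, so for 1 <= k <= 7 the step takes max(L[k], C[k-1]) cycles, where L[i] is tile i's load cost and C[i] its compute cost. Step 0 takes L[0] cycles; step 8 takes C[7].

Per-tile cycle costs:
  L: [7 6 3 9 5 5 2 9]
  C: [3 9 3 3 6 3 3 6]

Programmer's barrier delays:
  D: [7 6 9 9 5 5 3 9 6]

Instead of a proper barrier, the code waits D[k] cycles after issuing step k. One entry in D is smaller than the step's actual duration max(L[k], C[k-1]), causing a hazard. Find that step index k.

k=0 barrier L[0]=7→7c, D[0]=7 ok
k=1 barrier max(L[1]=6,C[0]=3)→6c, D[1]=6 ok
k=2 barrier max(L[2]=3,C[1]=9)→9c, D[2]=9 ok
k=3 barrier max(L[3]=9,C[2]=3)→9c, D[3]=9 ok
k=4 barrier max(L[4]=5,C[3]=3)→5c, D[4]=5 ok
k=5 barrier max(L[5]=5,C[4]=6)→6c, D[5]=5 SHORT
k=6 barrier max(L[6]=2,C[5]=3)→3c, D[6]=3 ok
k=7 barrier max(L[7]=9,C[6]=3)→9c, D[7]=9 ok
k=8 barrier C[7]=6→6c, D[8]=6 ok

hazard at step 5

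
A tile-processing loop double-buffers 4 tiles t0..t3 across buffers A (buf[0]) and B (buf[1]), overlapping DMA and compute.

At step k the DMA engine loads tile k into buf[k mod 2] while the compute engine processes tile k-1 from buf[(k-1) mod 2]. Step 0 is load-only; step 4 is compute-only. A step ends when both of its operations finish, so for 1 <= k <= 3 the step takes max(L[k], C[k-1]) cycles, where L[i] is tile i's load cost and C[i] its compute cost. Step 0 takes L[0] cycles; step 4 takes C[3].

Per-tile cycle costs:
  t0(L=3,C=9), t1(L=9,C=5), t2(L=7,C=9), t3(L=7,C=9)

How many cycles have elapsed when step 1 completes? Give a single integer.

end_cycle[1] = 12

k=0 load=t0/3c comp=- wait=3 total=3
k=1 load=t1/9c comp=t0/9c wait=9 total=12
k=2 load=t2/7c comp=t1/5c wait=7 total=19
k=3 load=t3/7c comp=t2/9c wait=9 total=28
k=4 load=- comp=t3/9c wait=9 total=37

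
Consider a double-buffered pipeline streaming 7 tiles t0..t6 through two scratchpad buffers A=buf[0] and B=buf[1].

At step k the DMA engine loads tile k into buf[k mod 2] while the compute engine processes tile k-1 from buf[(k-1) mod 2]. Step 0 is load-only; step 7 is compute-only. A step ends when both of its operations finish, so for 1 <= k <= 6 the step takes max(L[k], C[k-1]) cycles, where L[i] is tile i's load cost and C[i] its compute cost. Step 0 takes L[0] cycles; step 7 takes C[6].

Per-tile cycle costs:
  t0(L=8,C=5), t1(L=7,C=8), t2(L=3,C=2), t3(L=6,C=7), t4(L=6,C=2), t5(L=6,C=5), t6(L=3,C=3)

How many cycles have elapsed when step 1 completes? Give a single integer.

end_cycle[1] = 15

step 0: L[0]=8 → dur=8, Σ=8 | A=load:t0 B=idle [load-only]
step 1: L[1]=7 C[0]=5 → dur=7, Σ=15 | A=compute:t0 B=load:t1 [load-bound]
step 2: L[2]=3 C[1]=8 → dur=8, Σ=23 | A=load:t2 B=compute:t1 [compute-bound]
step 3: L[3]=6 C[2]=2 → dur=6, Σ=29 | A=compute:t2 B=load:t3 [load-bound]
step 4: L[4]=6 C[3]=7 → dur=7, Σ=36 | A=load:t4 B=compute:t3 [compute-bound]
step 5: L[5]=6 C[4]=2 → dur=6, Σ=42 | A=compute:t4 B=load:t5 [load-bound]
step 6: L[6]=3 C[5]=5 → dur=5, Σ=47 | A=load:t6 B=compute:t5 [compute-bound]
step 7: C[6]=3 → dur=3, Σ=50 | A=compute:t6 B=idle [compute-only]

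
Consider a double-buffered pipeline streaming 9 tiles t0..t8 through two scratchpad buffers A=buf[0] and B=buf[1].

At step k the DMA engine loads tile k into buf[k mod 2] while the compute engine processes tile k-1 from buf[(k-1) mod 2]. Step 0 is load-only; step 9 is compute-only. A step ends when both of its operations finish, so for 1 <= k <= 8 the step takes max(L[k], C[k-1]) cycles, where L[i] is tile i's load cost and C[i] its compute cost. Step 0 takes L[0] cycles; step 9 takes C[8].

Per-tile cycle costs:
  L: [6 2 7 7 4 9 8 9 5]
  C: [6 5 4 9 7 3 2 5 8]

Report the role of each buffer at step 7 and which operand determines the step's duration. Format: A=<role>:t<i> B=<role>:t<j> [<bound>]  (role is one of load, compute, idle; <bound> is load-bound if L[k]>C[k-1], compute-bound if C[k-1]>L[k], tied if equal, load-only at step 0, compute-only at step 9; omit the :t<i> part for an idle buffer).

step 7: A=compute:t6 B=load:t7 [load-bound]

step 0: L[0]=6 → dur=6, Σ=6 | A=load:t0 B=idle [load-only]
step 1: L[1]=2 C[0]=6 → dur=6, Σ=12 | A=compute:t0 B=load:t1 [compute-bound]
step 2: L[2]=7 C[1]=5 → dur=7, Σ=19 | A=load:t2 B=compute:t1 [load-bound]
step 3: L[3]=7 C[2]=4 → dur=7, Σ=26 | A=compute:t2 B=load:t3 [load-bound]
step 4: L[4]=4 C[3]=9 → dur=9, Σ=35 | A=load:t4 B=compute:t3 [compute-bound]
step 5: L[5]=9 C[4]=7 → dur=9, Σ=44 | A=compute:t4 B=load:t5 [load-bound]
step 6: L[6]=8 C[5]=3 → dur=8, Σ=52 | A=load:t6 B=compute:t5 [load-bound]
step 7: L[7]=9 C[6]=2 → dur=9, Σ=61 | A=compute:t6 B=load:t7 [load-bound]
step 8: L[8]=5 C[7]=5 → dur=5, Σ=66 | A=load:t8 B=compute:t7 [tied]
step 9: C[8]=8 → dur=8, Σ=74 | A=compute:t8 B=idle [compute-only]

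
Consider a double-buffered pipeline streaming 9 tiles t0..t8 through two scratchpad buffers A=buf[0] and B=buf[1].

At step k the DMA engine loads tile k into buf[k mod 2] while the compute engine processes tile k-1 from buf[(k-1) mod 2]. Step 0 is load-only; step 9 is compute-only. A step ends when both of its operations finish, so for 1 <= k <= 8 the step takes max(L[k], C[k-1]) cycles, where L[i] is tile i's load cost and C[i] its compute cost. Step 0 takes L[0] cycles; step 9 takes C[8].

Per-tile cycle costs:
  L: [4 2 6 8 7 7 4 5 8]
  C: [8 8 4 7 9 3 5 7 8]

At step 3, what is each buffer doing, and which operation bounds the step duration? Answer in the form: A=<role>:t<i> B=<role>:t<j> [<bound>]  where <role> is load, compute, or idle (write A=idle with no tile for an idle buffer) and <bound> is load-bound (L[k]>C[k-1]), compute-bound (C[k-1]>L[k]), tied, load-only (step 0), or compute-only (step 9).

  0. 4=4c; end=4; A:t0 B:-
  1. max(2,8)=8c; end=12; A:t0 B:t1
  2. max(6,8)=8c; end=20; A:t2 B:t1
  3. max(8,4)=8c; end=28; A:t2 B:t3
  4. max(7,7)=7c; end=35; A:t4 B:t3
  5. max(7,9)=9c; end=44; A:t4 B:t5
  6. max(4,3)=4c; end=48; A:t6 B:t5
  7. max(5,5)=5c; end=53; A:t6 B:t7
  8. max(8,7)=8c; end=61; A:t8 B:t7
  9. 8=8c; end=69; A:t8 B:t7

step 3: A=compute:t2 B=load:t3 [load-bound]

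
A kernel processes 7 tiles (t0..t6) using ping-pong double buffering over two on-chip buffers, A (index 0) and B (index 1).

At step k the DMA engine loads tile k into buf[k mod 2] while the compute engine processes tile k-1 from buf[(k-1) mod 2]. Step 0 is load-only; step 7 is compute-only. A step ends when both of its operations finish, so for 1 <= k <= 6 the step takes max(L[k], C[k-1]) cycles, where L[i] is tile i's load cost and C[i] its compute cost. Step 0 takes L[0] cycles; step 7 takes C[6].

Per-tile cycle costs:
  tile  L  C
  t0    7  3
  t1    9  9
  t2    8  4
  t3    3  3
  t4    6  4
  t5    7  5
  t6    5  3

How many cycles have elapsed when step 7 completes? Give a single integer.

end_cycle[7] = 50

[0] DMA t0→A (7c) ∥ CU idle ⇒ 7c, clock 7
[1] DMA t1→B (9c) ∥ CU A:t0 (3c) ⇒ 9c, clock 16
[2] DMA t2→A (8c) ∥ CU B:t1 (9c) ⇒ 9c, clock 25
[3] DMA t3→B (3c) ∥ CU A:t2 (4c) ⇒ 4c, clock 29
[4] DMA t4→A (6c) ∥ CU B:t3 (3c) ⇒ 6c, clock 35
[5] DMA t5→B (7c) ∥ CU A:t4 (4c) ⇒ 7c, clock 42
[6] DMA t6→A (5c) ∥ CU B:t5 (5c) ⇒ 5c, clock 47
[7] DMA idle ∥ CU A:t6 (3c) ⇒ 3c, clock 50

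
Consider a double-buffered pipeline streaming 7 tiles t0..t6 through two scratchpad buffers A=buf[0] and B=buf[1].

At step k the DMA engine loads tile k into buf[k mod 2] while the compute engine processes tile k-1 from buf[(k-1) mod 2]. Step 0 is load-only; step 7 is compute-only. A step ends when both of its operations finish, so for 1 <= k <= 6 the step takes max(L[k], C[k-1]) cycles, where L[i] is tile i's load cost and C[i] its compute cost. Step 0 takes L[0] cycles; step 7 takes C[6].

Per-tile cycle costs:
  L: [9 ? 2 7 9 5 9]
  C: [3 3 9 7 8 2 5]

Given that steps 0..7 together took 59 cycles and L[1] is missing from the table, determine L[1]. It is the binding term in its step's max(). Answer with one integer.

step 0 = dur = L[0]=9 = 9
step 1 = dur = max(L[1]=?, C[0]=3) = L[1]  (unknown; binding)
step 2 = dur = max(L[2]=2, C[1]=3) = 3
step 3 = dur = max(L[3]=7, C[2]=9) = 9
step 4 = dur = max(L[4]=9, C[3]=7) = 9
step 5 = dur = max(L[5]=5, C[4]=8) = 8
step 6 = dur = max(L[6]=9, C[5]=2) = 9
step 7 = dur = C[6]=5 = 5
sum of known step durations = 52
dur[1] = total - known = 59 - 52 = 7
L[1] is the binding max in step 1, so L[1] = dur[1] = 7

L[1] = 7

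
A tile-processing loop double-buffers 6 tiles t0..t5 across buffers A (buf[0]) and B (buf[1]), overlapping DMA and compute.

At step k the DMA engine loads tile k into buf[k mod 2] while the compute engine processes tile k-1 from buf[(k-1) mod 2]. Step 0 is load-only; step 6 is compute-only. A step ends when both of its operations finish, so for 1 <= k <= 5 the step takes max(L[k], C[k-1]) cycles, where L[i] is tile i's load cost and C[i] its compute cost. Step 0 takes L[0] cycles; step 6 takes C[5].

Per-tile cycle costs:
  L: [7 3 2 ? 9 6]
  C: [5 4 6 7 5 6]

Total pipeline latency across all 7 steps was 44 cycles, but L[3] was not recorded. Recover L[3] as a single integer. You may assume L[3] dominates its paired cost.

step 0 = dur = L[0]=7 = 7
step 1 = dur = max(L[1]=3, C[0]=5) = 5
step 2 = dur = max(L[2]=2, C[1]=4) = 4
step 3 = dur = max(L[3]=?, C[2]=6) = L[3]  (unknown; binding)
step 4 = dur = max(L[4]=9, C[3]=7) = 9
step 5 = dur = max(L[5]=6, C[4]=5) = 6
step 6 = dur = C[5]=6 = 6
sum of known step durations = 37
dur[3] = total - known = 44 - 37 = 7
L[3] is the binding max in step 3, so L[3] = dur[3] = 7

L[3] = 7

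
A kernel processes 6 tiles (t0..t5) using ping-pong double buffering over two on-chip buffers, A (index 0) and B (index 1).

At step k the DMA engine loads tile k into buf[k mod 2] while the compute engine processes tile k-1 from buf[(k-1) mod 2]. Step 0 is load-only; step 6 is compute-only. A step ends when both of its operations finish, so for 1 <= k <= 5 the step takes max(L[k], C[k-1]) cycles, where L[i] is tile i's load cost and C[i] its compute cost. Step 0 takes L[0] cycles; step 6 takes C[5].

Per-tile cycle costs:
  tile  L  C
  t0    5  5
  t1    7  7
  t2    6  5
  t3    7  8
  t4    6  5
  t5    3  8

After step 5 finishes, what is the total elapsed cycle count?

k=0 load=t0/5c comp=- wait=5 total=5
k=1 load=t1/7c comp=t0/5c wait=7 total=12
k=2 load=t2/6c comp=t1/7c wait=7 total=19
k=3 load=t3/7c comp=t2/5c wait=7 total=26
k=4 load=t4/6c comp=t3/8c wait=8 total=34
k=5 load=t5/3c comp=t4/5c wait=5 total=39
k=6 load=- comp=t5/8c wait=8 total=47

end_cycle[5] = 39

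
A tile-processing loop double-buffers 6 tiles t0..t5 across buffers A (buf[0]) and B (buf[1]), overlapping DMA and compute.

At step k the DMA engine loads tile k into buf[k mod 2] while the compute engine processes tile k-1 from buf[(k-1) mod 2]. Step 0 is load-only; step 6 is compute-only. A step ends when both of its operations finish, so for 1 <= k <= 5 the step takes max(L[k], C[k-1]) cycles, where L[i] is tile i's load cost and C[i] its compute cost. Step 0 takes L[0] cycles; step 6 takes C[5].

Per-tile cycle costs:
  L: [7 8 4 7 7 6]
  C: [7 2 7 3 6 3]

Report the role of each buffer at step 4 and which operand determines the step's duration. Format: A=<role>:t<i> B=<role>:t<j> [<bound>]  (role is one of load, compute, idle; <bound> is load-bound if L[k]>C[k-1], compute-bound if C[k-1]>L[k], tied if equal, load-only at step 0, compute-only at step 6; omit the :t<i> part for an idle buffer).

k=0 load=t0/7c comp=- wait=7 total=7
k=1 load=t1/8c comp=t0/7c wait=8 total=15
k=2 load=t2/4c comp=t1/2c wait=4 total=19
k=3 load=t3/7c comp=t2/7c wait=7 total=26
k=4 load=t4/7c comp=t3/3c wait=7 total=33
k=5 load=t5/6c comp=t4/6c wait=6 total=39
k=6 load=- comp=t5/3c wait=3 total=42

step 4: A=load:t4 B=compute:t3 [load-bound]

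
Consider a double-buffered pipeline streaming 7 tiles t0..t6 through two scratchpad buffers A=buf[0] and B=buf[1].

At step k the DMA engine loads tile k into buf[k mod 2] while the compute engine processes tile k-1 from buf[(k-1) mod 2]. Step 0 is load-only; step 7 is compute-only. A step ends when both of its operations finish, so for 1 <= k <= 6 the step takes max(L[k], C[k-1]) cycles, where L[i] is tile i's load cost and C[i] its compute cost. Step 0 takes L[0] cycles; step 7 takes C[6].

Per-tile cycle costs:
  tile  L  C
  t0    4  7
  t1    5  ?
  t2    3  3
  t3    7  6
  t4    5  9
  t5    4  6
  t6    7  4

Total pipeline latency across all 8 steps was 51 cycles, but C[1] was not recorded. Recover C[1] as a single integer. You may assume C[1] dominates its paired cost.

C[1] = 7

step 0 → dur = L[0]=4 = 4
step 1 → dur = max(L[1]=5, C[0]=7) = 7
step 2 → dur = max(L[2]=3, C[1]=?) = C[1]  (unknown; binding)
step 3 → dur = max(L[3]=7, C[2]=3) = 7
step 4 → dur = max(L[4]=5, C[3]=6) = 6
step 5 → dur = max(L[5]=4, C[4]=9) = 9
step 6 → dur = max(L[6]=7, C[5]=6) = 7
step 7 → dur = C[6]=4 = 4
sum of known step durations = 44
dur[2] = total - known = 51 - 44 = 7
C[1] is the binding max in step 2, so C[1] = dur[2] = 7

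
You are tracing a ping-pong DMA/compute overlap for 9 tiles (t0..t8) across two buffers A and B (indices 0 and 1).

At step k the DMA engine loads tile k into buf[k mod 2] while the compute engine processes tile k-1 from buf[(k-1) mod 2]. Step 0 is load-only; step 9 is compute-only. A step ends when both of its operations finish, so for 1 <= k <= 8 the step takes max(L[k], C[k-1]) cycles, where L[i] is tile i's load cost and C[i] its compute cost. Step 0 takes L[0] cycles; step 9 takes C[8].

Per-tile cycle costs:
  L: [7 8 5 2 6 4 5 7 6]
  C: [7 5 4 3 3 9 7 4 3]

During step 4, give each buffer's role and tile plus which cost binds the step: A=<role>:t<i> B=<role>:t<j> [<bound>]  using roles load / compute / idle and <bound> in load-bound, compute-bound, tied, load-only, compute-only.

step 4: A=load:t4 B=compute:t3 [load-bound]

step 0: L[0]=7 → dur=7, Σ=7 | A=load:t0 B=idle [load-only]
step 1: L[1]=8 C[0]=7 → dur=8, Σ=15 | A=compute:t0 B=load:t1 [load-bound]
step 2: L[2]=5 C[1]=5 → dur=5, Σ=20 | A=load:t2 B=compute:t1 [tied]
step 3: L[3]=2 C[2]=4 → dur=4, Σ=24 | A=compute:t2 B=load:t3 [compute-bound]
step 4: L[4]=6 C[3]=3 → dur=6, Σ=30 | A=load:t4 B=compute:t3 [load-bound]
step 5: L[5]=4 C[4]=3 → dur=4, Σ=34 | A=compute:t4 B=load:t5 [load-bound]
step 6: L[6]=5 C[5]=9 → dur=9, Σ=43 | A=load:t6 B=compute:t5 [compute-bound]
step 7: L[7]=7 C[6]=7 → dur=7, Σ=50 | A=compute:t6 B=load:t7 [tied]
step 8: L[8]=6 C[7]=4 → dur=6, Σ=56 | A=load:t8 B=compute:t7 [load-bound]
step 9: C[8]=3 → dur=3, Σ=59 | A=compute:t8 B=idle [compute-only]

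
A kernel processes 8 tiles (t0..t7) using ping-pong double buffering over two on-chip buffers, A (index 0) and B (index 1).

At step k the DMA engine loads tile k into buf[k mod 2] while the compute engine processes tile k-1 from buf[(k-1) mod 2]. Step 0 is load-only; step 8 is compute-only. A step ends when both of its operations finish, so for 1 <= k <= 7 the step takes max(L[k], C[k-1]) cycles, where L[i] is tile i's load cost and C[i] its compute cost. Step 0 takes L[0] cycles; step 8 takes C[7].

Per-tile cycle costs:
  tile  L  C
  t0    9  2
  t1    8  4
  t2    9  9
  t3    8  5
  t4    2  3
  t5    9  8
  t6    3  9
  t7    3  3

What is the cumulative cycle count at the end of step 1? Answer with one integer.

  0. 9=9c; end=9; A:t0 B:-
  1. max(8,2)=8c; end=17; A:t0 B:t1
  2. max(9,4)=9c; end=26; A:t2 B:t1
  3. max(8,9)=9c; end=35; A:t2 B:t3
  4. max(2,5)=5c; end=40; A:t4 B:t3
  5. max(9,3)=9c; end=49; A:t4 B:t5
  6. max(3,8)=8c; end=57; A:t6 B:t5
  7. max(3,9)=9c; end=66; A:t6 B:t7
  8. 3=3c; end=69; A:t6 B:t7

end_cycle[1] = 17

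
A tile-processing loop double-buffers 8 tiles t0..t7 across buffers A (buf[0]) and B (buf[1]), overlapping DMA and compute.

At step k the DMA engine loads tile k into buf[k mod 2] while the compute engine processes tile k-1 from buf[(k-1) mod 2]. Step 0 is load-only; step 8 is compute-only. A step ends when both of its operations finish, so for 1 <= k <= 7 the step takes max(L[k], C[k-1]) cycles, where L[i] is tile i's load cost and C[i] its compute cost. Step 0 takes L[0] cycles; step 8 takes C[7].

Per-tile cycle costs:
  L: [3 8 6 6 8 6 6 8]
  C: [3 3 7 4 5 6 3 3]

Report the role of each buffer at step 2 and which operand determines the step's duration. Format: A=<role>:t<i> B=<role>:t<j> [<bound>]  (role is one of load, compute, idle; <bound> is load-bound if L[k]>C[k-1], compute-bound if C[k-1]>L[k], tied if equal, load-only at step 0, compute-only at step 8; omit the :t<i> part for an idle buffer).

step 0: L[0]=3 → dur=3, Σ=3 | A=load:t0 B=idle [load-only]
step 1: L[1]=8 C[0]=3 → dur=8, Σ=11 | A=compute:t0 B=load:t1 [load-bound]
step 2: L[2]=6 C[1]=3 → dur=6, Σ=17 | A=load:t2 B=compute:t1 [load-bound]
step 3: L[3]=6 C[2]=7 → dur=7, Σ=24 | A=compute:t2 B=load:t3 [compute-bound]
step 4: L[4]=8 C[3]=4 → dur=8, Σ=32 | A=load:t4 B=compute:t3 [load-bound]
step 5: L[5]=6 C[4]=5 → dur=6, Σ=38 | A=compute:t4 B=load:t5 [load-bound]
step 6: L[6]=6 C[5]=6 → dur=6, Σ=44 | A=load:t6 B=compute:t5 [tied]
step 7: L[7]=8 C[6]=3 → dur=8, Σ=52 | A=compute:t6 B=load:t7 [load-bound]
step 8: C[7]=3 → dur=3, Σ=55 | A=idle B=compute:t7 [compute-only]

step 2: A=load:t2 B=compute:t1 [load-bound]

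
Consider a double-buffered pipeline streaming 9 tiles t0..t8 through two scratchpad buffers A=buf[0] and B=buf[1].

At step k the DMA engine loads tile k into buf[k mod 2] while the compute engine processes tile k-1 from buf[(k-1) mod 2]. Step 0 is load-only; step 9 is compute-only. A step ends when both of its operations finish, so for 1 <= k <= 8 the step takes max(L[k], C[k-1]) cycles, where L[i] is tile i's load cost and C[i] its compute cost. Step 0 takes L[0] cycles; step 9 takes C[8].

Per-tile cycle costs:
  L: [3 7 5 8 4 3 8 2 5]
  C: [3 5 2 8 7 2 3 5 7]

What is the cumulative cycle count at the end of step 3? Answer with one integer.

step 0: L[0]=3 → dur=3, Σ=3 | A=load:t0 B=idle [load-only]
step 1: L[1]=7 C[0]=3 → dur=7, Σ=10 | A=compute:t0 B=load:t1 [load-bound]
step 2: L[2]=5 C[1]=5 → dur=5, Σ=15 | A=load:t2 B=compute:t1 [tied]
step 3: L[3]=8 C[2]=2 → dur=8, Σ=23 | A=compute:t2 B=load:t3 [load-bound]
step 4: L[4]=4 C[3]=8 → dur=8, Σ=31 | A=load:t4 B=compute:t3 [compute-bound]
step 5: L[5]=3 C[4]=7 → dur=7, Σ=38 | A=compute:t4 B=load:t5 [compute-bound]
step 6: L[6]=8 C[5]=2 → dur=8, Σ=46 | A=load:t6 B=compute:t5 [load-bound]
step 7: L[7]=2 C[6]=3 → dur=3, Σ=49 | A=compute:t6 B=load:t7 [compute-bound]
step 8: L[8]=5 C[7]=5 → dur=5, Σ=54 | A=load:t8 B=compute:t7 [tied]
step 9: C[8]=7 → dur=7, Σ=61 | A=compute:t8 B=idle [compute-only]

end_cycle[3] = 23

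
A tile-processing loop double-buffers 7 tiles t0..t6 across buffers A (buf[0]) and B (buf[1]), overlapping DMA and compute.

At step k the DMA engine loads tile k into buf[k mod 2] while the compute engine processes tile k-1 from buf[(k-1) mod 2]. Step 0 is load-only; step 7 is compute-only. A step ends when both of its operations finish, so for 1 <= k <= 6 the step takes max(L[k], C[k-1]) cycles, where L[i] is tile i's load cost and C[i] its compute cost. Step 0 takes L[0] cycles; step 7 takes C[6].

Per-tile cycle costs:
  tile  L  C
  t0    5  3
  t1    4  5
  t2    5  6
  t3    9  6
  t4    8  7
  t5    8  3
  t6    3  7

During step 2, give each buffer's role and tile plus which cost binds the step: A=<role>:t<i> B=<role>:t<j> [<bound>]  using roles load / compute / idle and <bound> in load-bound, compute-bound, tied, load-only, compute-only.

k=0 load=t0/5c comp=- wait=5 total=5
k=1 load=t1/4c comp=t0/3c wait=4 total=9
k=2 load=t2/5c comp=t1/5c wait=5 total=14
k=3 load=t3/9c comp=t2/6c wait=9 total=23
k=4 load=t4/8c comp=t3/6c wait=8 total=31
k=5 load=t5/8c comp=t4/7c wait=8 total=39
k=6 load=t6/3c comp=t5/3c wait=3 total=42
k=7 load=- comp=t6/7c wait=7 total=49

step 2: A=load:t2 B=compute:t1 [tied]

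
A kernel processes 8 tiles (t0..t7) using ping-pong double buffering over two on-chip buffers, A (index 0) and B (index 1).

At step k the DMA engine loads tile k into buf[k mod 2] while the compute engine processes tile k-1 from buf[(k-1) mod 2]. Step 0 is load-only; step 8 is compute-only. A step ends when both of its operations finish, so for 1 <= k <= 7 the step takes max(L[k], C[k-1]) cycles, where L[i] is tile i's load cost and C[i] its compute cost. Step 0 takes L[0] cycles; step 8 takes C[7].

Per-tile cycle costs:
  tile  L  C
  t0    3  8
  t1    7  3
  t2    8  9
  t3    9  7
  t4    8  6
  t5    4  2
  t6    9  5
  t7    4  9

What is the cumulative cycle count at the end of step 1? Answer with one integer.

end_cycle[1] = 11

[0] DMA t0→A (3c) ∥ CU idle ⇒ 3c, clock 3
[1] DMA t1→B (7c) ∥ CU A:t0 (8c) ⇒ 8c, clock 11
[2] DMA t2→A (8c) ∥ CU B:t1 (3c) ⇒ 8c, clock 19
[3] DMA t3→B (9c) ∥ CU A:t2 (9c) ⇒ 9c, clock 28
[4] DMA t4→A (8c) ∥ CU B:t3 (7c) ⇒ 8c, clock 36
[5] DMA t5→B (4c) ∥ CU A:t4 (6c) ⇒ 6c, clock 42
[6] DMA t6→A (9c) ∥ CU B:t5 (2c) ⇒ 9c, clock 51
[7] DMA t7→B (4c) ∥ CU A:t6 (5c) ⇒ 5c, clock 56
[8] DMA idle ∥ CU B:t7 (9c) ⇒ 9c, clock 65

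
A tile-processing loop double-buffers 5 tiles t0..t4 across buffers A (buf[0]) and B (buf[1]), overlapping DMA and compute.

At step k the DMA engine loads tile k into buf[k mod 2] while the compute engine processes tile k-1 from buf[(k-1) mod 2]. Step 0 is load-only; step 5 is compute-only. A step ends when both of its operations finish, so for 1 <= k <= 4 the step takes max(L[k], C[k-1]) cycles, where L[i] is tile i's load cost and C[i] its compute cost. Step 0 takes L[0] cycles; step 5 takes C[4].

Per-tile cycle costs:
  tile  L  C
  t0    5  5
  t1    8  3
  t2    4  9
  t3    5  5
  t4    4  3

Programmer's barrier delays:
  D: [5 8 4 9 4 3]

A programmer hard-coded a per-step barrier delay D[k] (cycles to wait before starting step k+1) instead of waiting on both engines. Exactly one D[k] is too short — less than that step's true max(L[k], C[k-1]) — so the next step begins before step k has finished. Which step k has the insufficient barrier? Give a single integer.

hazard at step 4

k=0 barrier L[0]=5→5c, D[0]=5 ok
k=1 barrier max(L[1]=8,C[0]=5)→8c, D[1]=8 ok
k=2 barrier max(L[2]=4,C[1]=3)→4c, D[2]=4 ok
k=3 barrier max(L[3]=5,C[2]=9)→9c, D[3]=9 ok
k=4 barrier max(L[4]=4,C[3]=5)→5c, D[4]=4 SHORT
k=5 barrier C[4]=3→3c, D[5]=3 ok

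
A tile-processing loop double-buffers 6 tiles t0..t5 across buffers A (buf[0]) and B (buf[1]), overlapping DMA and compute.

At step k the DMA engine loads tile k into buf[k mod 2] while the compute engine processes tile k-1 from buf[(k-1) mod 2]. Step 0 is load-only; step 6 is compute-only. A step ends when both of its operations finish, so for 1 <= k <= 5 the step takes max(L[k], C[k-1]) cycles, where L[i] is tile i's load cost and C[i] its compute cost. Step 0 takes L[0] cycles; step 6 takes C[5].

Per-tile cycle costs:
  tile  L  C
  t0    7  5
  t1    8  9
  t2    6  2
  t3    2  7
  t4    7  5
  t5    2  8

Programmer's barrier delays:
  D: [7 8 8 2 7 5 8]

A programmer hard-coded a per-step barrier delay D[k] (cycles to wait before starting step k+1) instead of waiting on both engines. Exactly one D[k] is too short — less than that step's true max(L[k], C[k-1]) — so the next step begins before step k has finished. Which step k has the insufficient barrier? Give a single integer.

k=0 barrier L[0]=7→7c, D[0]=7 ok
k=1 barrier max(L[1]=8,C[0]=5)→8c, D[1]=8 ok
k=2 barrier max(L[2]=6,C[1]=9)→9c, D[2]=8 SHORT
k=3 barrier max(L[3]=2,C[2]=2)→2c, D[3]=2 ok
k=4 barrier max(L[4]=7,C[3]=7)→7c, D[4]=7 ok
k=5 barrier max(L[5]=2,C[4]=5)→5c, D[5]=5 ok
k=6 barrier C[5]=8→8c, D[6]=8 ok

hazard at step 2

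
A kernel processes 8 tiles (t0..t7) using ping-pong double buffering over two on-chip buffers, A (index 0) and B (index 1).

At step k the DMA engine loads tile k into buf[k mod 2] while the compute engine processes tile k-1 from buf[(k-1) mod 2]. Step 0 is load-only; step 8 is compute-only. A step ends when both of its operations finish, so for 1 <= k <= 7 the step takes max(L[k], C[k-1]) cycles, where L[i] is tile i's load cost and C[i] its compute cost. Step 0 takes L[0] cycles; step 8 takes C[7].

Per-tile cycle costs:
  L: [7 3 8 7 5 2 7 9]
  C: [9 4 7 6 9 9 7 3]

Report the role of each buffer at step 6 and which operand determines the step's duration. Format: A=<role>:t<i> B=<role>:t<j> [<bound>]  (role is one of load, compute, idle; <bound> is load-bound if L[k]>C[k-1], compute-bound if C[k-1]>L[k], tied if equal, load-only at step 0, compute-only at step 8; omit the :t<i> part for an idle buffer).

k=0 load=t0/7c comp=- wait=7 total=7
k=1 load=t1/3c comp=t0/9c wait=9 total=16
k=2 load=t2/8c comp=t1/4c wait=8 total=24
k=3 load=t3/7c comp=t2/7c wait=7 total=31
k=4 load=t4/5c comp=t3/6c wait=6 total=37
k=5 load=t5/2c comp=t4/9c wait=9 total=46
k=6 load=t6/7c comp=t5/9c wait=9 total=55
k=7 load=t7/9c comp=t6/7c wait=9 total=64
k=8 load=- comp=t7/3c wait=3 total=67

step 6: A=load:t6 B=compute:t5 [compute-bound]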